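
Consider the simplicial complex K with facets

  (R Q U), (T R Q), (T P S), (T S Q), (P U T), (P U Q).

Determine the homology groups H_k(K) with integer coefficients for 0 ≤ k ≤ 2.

H_0 = Z,  H_1 = Z,  H_2 = 0.

Take the total order P < Q < R < S < T < U on the vertex set. Then K (dimension 2) consists of the simplices:

  0-simplices (6): P, Q, R, S, T, U
  1-simplices (12): PQ, PS, PT, PU, QR, QS, QT, QU, RT, RU, ST, TU
  2-simplices (6): PQU, PST, PTU, QRT, QRU, QST

Hence C_0 ≅ Z^6, C_1 ≅ Z^12, C_2 ≅ Z^6.

Boundary ∂_1: C_1 → C_0 maps an edge to its endpoints' difference, ∂[p,q] = q − p. For instance
  ∂QT = T − Q.
The 6×12 boundary matrix has rank 5 and Smith normal form diag(1,1,1,1,1).

The boundary map ∂_2: C_2 → C_1 acts by ∂[p,q,r] = [q,r] − [p,r] + [p,q]. For instance
  ∂PST = ST − PT + PS,
  ∂PQU = QU − PU + PQ.
This gives a 12×6 integer matrix of rank 6; reducing to Smith normal form yields diagonal entries (1,1,1,1,1,1).

Reading off H_k = ker ∂_k / im ∂_{k+1}:

  H_0: rank C_0 − rank ∂_1 = 6 − 5 = 1, and the invariant factors of ∂_1 are all 1, so H_0 = Z.
  H_1: rank ker ∂_1 − rank ∂_2 = (12 − 5) − 6 = 1, and the invariant factors of ∂_2 are all 1, so H_1 = Z.
  H_2: rank ker ∂_2 − rank ∂_3 = (6 − 6) − 0 = 0, and there is no ∂_3, so H_2 = 0.

As a check, the Euler characteristic is 6 − 12 + 6 = 0, which agrees with 1 − 1 + 0 = 0.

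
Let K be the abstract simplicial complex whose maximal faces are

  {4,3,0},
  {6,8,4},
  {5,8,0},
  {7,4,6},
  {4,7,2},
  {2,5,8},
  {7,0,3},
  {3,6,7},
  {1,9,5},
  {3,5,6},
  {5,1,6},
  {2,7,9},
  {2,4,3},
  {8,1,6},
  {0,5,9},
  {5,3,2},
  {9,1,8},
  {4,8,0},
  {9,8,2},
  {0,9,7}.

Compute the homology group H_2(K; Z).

We work with the vertex ordering 0 < 1 < 2 < 3 < 4 < 5 < 6 < 7 < 8 < 9. The simplices of K, each written with vertices in increasing order, are:

  0-simplices (10): [0], [1], [2], [3], [4], [5], [6], [7], [8], [9]
  1-simplices (30): (30 of them)
  2-simplices (20): (20 of them)

Hence C_0 ≅ Z^10, C_1 ≅ Z^30, C_2 ≅ Z^20.

∂_1: C_1 → C_0 maps an edge to its endpoints' difference, ∂[p,q] = q − p. For instance
  ∂[0,5] = [5] − [0].
The resulting 10×30 matrix has rank 9, and its Smith normal form has invariant factors (1,1,1,1,1,1,1,1,1).

Boundary ∂_2: C_2 → C_1 maps a triangle to the signed sum of its edges. For instance
  ∂[0,3,4] = [3,4] − [0,4] + [0,3],
  ∂[4,6,8] = [6,8] − [4,8] + [4,6].
The 30×20 boundary matrix has rank 20 and Smith normal form diag(1,1,1,1,1,1,1,1,1,1,1,1,1,1,1,1,1,1,1,2).

Reading off H_k = ker ∂_k / im ∂_{k+1}:

  H_2: rank ker ∂_2 − rank ∂_3 = (20 − 20) − 0 = 0, and there is no ∂_3, so H_2 = 0.

H_2 = 0.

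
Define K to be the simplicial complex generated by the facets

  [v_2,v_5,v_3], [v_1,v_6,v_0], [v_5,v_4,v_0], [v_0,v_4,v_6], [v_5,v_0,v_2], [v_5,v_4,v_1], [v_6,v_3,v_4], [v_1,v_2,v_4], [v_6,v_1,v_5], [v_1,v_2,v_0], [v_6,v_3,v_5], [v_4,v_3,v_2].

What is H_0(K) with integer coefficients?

Order the vertices as v_0 < v_1 < v_2 < v_3 < v_4 < v_5 < v_6. Listing each simplex with vertices in this order, K has dimension 2 with simplices:

  0-simplices (7): [v_0], [v_1], [v_2], [v_3], [v_4], [v_5], [v_6]
  1-simplices (18): (18 of them)
  2-simplices (12): (12 of them)

Hence C_0 ≅ Z^7, C_1 ≅ Z^18, C_2 ≅ Z^12.

∂_1: C_1 → C_0 is given by ∂[p,q] = [q] − [p].
The resulting 7×18 matrix has rank 6, and its Smith normal form has invariant factors (1,1,1,1,1,1).

The boundary map ∂_2: C_2 → C_1 sends each 2-simplex [p,q,r] to [q,r] − [p,r] + [p,q]. For instance
  ∂[v_2,v_3,v_4] = [v_3,v_4] − [v_2,v_4] + [v_2,v_3],
  ∂[v_1,v_4,v_5] = [v_4,v_5] − [v_1,v_5] + [v_1,v_4].
As a 18×12 matrix over Z this has rank 12, with invariant factors (1,1,1,1,1,1,1,1,1,1,1,2).

From H_k ≅ ker(∂_k) / im(∂_{k+1}) we obtain:

  H_0: rank C_0 − rank ∂_1 = 7 − 6 = 1, and the invariant factors of ∂_1 are all 1, so H_0 = Z.

(K is a triangulation of the real projective plane RP^2.)

H_0 = Z.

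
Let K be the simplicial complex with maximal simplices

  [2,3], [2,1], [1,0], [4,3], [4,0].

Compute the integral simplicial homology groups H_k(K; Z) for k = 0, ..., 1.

Order the vertices as 0 < 1 < 2 < 3 < 4. Listing each simplex with vertices in this order, K has dimension 1 with simplices:

  0-simplices (5): [0], [1], [2], [3], [4]
  1-simplices (5): [0,1], [0,4], [1,2], [2,3], [3,4]

so the chain groups are C_0 ≅ Z^5, C_1 ≅ Z^5.

The boundary map ∂_1: C_1 → C_0 is given by ∂[p,q] = [q] − [p]. For instance
  ∂[3,4] = [4] − [3].
The resulting 5×5 matrix has rank 4, and its Smith normal form has invariant factors (1,1,1,1).

Computing H_k = (kernel of ∂_k) / (image of ∂_{k+1}):

  H_0: rank C_0 − rank ∂_1 = 5 − 4 = 1, and the invariant factors of ∂_1 are all 1, so H_0 = Z.
  H_1: rank ker ∂_1 − rank ∂_2 = (5 − 4) − 0 = 1, and there is no ∂_2, so H_1 = Z.

As a check, the Euler characteristic is 5 − 5 = 0, which agrees with 1 − 1 = 0.

H_0 = Z,  H_1 = Z.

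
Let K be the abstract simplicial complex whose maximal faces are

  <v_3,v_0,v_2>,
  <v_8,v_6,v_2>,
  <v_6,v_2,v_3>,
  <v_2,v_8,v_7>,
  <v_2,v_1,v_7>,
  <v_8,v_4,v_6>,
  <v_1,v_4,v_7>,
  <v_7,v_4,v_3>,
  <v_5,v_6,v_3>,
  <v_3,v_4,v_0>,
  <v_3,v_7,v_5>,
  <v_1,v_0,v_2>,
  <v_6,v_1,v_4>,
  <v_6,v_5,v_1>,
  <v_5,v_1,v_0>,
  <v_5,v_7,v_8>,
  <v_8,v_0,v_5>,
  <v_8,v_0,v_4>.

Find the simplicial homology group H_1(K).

K has 9 vertices, 27 edges, 18 triangles.
rank ∂_1 = 8, rank ∂_2 = 17 ⇒ b_1 = 27 − 8 − 17 = 2; all invariant factors of ∂_2 are 1 so no torsion. So H_1 = Z^2.

H_1 ≅ Z^2.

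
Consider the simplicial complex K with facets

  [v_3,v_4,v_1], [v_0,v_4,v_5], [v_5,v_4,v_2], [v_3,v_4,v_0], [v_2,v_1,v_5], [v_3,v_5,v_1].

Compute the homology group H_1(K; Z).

Fix the vertex order v_0 < v_1 < v_2 < v_3 < v_4 < v_5 and write every simplex with vertices in increasing order. Then dim K = 2 and the simplices of K are:

  0-simplices (6): [v_0], [v_1], [v_2], [v_3], [v_4], [v_5]
  1-simplices (12): [v_0,v_3], [v_0,v_4], [v_0,v_5], [v_1,v_2], [v_1,v_3], [v_1,v_4], [v_1,v_5], [v_2,v_4], [v_2,v_5], [v_3,v_4], [v_3,v_5], [v_4,v_5]
  2-simplices (6): [v_0,v_3,v_4], [v_0,v_4,v_5], [v_1,v_2,v_5], [v_1,v_3,v_4], [v_1,v_3,v_5], [v_2,v_4,v_5]

so the chain groups are C_0 ≅ Z^6, C_1 ≅ Z^12, C_2 ≅ Z^6.

The boundary map ∂_1: C_1 → C_0 maps an edge to its endpoints' difference, ∂[p,q] = q − p. For instance
  ∂[v_1,v_2] = [v_2] − [v_1].
This gives a 6×12 integer matrix of rank 5; reducing to Smith normal form yields diagonal entries (1,1,1,1,1).

The boundary map ∂_2: C_2 → C_1 acts by ∂[p,q,r] = [q,r] − [p,r] + [p,q]. For instance
  ∂[v_1,v_3,v_4] = [v_3,v_4] − [v_1,v_4] + [v_1,v_3],
  ∂[v_0,v_4,v_5] = [v_4,v_5] − [v_0,v_5] + [v_0,v_4].
This gives a 12×6 integer matrix of rank 6; reducing to Smith normal form yields diagonal entries (1,1,1,1,1,1).

From H_k ≅ ker(∂_k) / im(∂_{k+1}) we obtain:

  H_1: rank ker ∂_1 − rank ∂_2 = (12 − 5) − 6 = 1, and the invariant factors of ∂_2 are all 1, so H_1 ≅ Z.

H_1 = Z.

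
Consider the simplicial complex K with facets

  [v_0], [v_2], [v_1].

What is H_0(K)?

Order the vertices as v_0 < v_1 < v_2. Listing each simplex with vertices in this order, K has dimension 0 with simplices:

  0-simplices (3): [v_0], [v_1], [v_2]

Hence C_0 ≅ Z^3.

Now H_k = ker ∂_k / im ∂_{k+1}, so:

  H_0: rank C_0 − rank ∂_1 = 3 − 0 = 3, and there is no ∂_1, so H_0 ≅ Z^3.

H_0 ≅ Z^3.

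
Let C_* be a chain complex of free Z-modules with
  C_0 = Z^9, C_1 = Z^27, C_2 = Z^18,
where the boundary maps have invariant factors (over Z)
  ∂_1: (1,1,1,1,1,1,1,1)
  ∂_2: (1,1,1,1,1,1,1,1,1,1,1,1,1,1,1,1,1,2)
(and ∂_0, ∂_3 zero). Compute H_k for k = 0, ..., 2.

H_0 = Z,  H_1 = Z ⊕ Z/2Z,  H_2 = 0.

H_0: b_0 = 9 − 0 − 8 = 1; torsion from ∂_1 factors > 1: none. So H_0 = Z.
H_1: b_1 = 27 − 8 − 18 = 1; torsion from ∂_2 factors > 1: [2]. So H_1 = Z ⊕ Z/2Z.
H_2: b_2 = 18 − 18 − 0 = 0; torsion from ∂_3 factors > 1: none. So H_2 = 0.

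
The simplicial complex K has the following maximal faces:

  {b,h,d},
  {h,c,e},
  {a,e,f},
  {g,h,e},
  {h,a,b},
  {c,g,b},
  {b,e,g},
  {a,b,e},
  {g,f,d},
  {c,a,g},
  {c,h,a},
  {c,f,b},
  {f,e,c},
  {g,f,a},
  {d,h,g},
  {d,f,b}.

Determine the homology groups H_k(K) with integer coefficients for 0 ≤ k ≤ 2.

K has 8 vertices, 24 edges, 16 triangles.
rank ∂_0 = 0, rank ∂_1 = 7 ⇒ b_0 = 8 − 0 − 7 = 1; all invariant factors of ∂_1 are 1 so no torsion. So H_0 = Z.
rank ∂_1 = 7, rank ∂_2 = 15 ⇒ b_1 = 24 − 7 − 15 = 2; all invariant factors of ∂_2 are 1 so no torsion. So H_1 = Z^2.
rank ∂_2 = 15, rank ∂_3 = 0 ⇒ b_2 = 16 − 15 − 0 = 1. So H_2 = Z.

H_0 ≅ Z,  H_1 ≅ Z^2,  H_2 ≅ Z.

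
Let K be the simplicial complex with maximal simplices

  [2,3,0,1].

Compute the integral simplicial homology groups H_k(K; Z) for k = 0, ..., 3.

We work with the vertex ordering 0 < 1 < 2 < 3. The simplices of K, each written with vertices in increasing order, are:

  0-simplices (4): [0], [1], [2], [3]
  1-simplices (6): [0,1], [0,2], [0,3], [1,2], [1,3], [2,3]
  2-simplices (4): [0,1,2], [0,1,3], [0,2,3], [1,2,3]
  3-simplices (1): [0,1,2,3]

so the chain groups are C_0 ≅ Z^4, C_1 ≅ Z^6, C_2 ≅ Z^4, C_3 ≅ Z^1.

∂_1: C_1 → C_0 sends each edge [p,q] (with p < q) to q − p.
The 4×6 boundary matrix has rank 3 and Smith normal form diag(1,1,1).

Boundary ∂_2: C_2 → C_1 acts by ∂[p,q,r] = [q,r] − [p,r] + [p,q]. For instance
  ∂[0,2,3] = [2,3] − [0,3] + [0,2],
  ∂[0,1,2] = [1,2] − [0,2] + [0,1].
As a 6×4 matrix over Z this has rank 3, with invariant factors (1,1,1).

The boundary map ∂_3: C_3 → C_2 sends each 3-simplex σ to the alternating sum Σ_i (−1)^i (σ with its i-th vertex removed). For instance
  ∂[0,1,2,3] = [1,2,3] − [0,2,3] + [0,1,3] − [0,1,2].
This gives a 4×1 integer matrix of rank 1; reducing to Smith normal form yields diagonal entries (1).

From H_k ≅ ker(∂_k) / im(∂_{k+1}) we obtain:

  H_0: rank C_0 − rank ∂_1 = 4 − 3 = 1, and the invariant factors of ∂_1 are all 1, so H_0 = Z.
  H_1: rank ker ∂_1 − rank ∂_2 = (6 − 3) − 3 = 0, and the invariant factors of ∂_2 are all 1, so H_1 = 0.
  H_2: rank ker ∂_2 − rank ∂_3 = (4 − 3) − 1 = 0, and the invariant factors of ∂_3 are all 1, so H_2 = 0.
  H_3: rank ker ∂_3 − rank ∂_4 = (1 − 1) − 0 = 0, and there is no ∂_4, so H_3 = 0.

H_0 = Z,  H_1 = 0,  H_2 = 0,  H_3 = 0.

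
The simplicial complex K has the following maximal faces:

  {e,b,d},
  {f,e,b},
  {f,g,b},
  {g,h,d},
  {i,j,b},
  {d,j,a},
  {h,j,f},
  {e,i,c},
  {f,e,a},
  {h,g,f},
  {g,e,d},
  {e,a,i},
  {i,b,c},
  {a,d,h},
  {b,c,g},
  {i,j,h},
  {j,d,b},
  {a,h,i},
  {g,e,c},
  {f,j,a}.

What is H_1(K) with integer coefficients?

Order the vertices as a < b < c < d < e < f < g < h < i < j. Listing each simplex with vertices in this order, K has dimension 2 with simplices:

  0-simplices (10): a, b, c, d, e, f, g, h, i, j
  1-simplices (30): ad, ae, af, ah, ai, aj, bc, bd, be, bf, bg, bi, bj, ce, cg, ci, de, dg, dh, dj, ef, eg, ei, fg, fh, fj, gh, hi, hj, ij
  2-simplices (20): adh, adj, aef, aei, afj, ahi, bcg, bci, bde, bdj, bef, bfg, bij, ceg, cei, deg, dgh, fgh, fhj, hij

Hence C_0 ≅ Z^10, C_1 ≅ Z^30, C_2 ≅ Z^20.

The boundary map ∂_1: C_1 → C_0 maps an edge to its endpoints' difference, ∂[p,q] = q − p.
As a 10×30 matrix over Z this has rank 9, with invariant factors (1,1,1,1,1,1,1,1,1).

∂_2: C_2 → C_1 sends each 2-simplex [p,q,r] to [q,r] − [p,r] + [p,q]. For instance
  ∂dgh = gh − dh + dg,
  ∂bij = ij − bj + bi.
This gives a 30×20 integer matrix of rank 20; reducing to Smith normal form yields diagonal entries (1,1,1,1,1,1,1,1,1,1,1,1,1,1,1,1,1,1,1,2).

Reading off H_k = ker ∂_k / im ∂_{k+1}:

  H_1: rank ker ∂_1 − rank ∂_2 = (30 − 9) − 20 = 1, and ∂_2 has invariant factor 2 > 1, so H_1 = Z ⊕ Z/2Z.

H_1 ≅ Z ⊕ Z/2Z.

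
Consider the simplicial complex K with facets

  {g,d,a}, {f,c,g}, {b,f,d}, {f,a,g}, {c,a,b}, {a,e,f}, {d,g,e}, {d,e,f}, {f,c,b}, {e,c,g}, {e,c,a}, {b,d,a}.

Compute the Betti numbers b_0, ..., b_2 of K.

Take the total order a < b < c < d < e < f < g on the vertex set. Then K (dimension 2) consists of the simplices:

  0-simplices (7): a, b, c, d, e, f, g
  1-simplices (18): ab, ac, ad, ae, af, ag, bc, bd, bf, ce, cf, cg, de, df, dg, ef, eg, fg
  2-simplices (12): abc, abd, ace, adg, aef, afg, bcf, bdf, ceg, cfg, def, deg

Hence C_0 ≅ Z^7, C_1 ≅ Z^18, C_2 ≅ Z^12.

Boundary ∂_1: C_1 → C_0 sends each edge [p,q] (with p < q) to q − p.
This gives a 7×18 integer matrix of rank 6; reducing to Smith normal form yields diagonal entries (1,1,1,1,1,1).

∂_2: C_2 → C_1 sends each 2-simplex [p,q,r] to [q,r] − [p,r] + [p,q]. For instance
  ∂ace = ce − ae + ac,
  ∂afg = fg − ag + af.
As a 18×12 matrix over Z this has rank 12, with invariant factors (1,1,1,1,1,1,1,1,1,1,1,2).

Computing H_k = (kernel of ∂_k) / (image of ∂_{k+1}):

  H_0: rank C_0 − rank ∂_1 = 7 − 6 = 1, and the invariant factors of ∂_1 are all 1, so H_0 = Z.
  H_1: rank ker ∂_1 − rank ∂_2 = (18 − 6) − 12 = 0, and ∂_2 has invariant factor 2 > 1, so H_1 = Z/2Z.
  H_2: rank ker ∂_2 − rank ∂_3 = (12 − 12) − 0 = 0, and there is no ∂_3, so H_2 = 0.

As a check, the Euler characteristic is 7 − 18 + 12 = 1, which agrees with 1 − 0 + 0 = 1.

Hence the Betti numbers are b_0 = 1, b_1 = 0, b_2 = 0.

b_0 = 1, b_1 = 0, b_2 = 0.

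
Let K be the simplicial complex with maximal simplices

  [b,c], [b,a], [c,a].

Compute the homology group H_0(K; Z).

H_0 ≅ Z.

Order the vertices as a < b < c. Listing each simplex with vertices in this order, K has dimension 1 with simplices:

  0-simplices (3): a, b, c
  1-simplices (3): ab, ac, bc

so the chain groups are C_0 ≅ Z^3, C_1 ≅ Z^3.

Boundary ∂_1: C_1 → C_0 maps an edge to its endpoints' difference, ∂[p,q] = q − p. For instance
  ∂ab = b − a.
As a 3×3 matrix over Z this has rank 2, with invariant factors (1,1).

Now H_k = ker ∂_k / im ∂_{k+1}, so:

  H_0: rank C_0 − rank ∂_1 = 3 − 2 = 1, and the invariant factors of ∂_1 are all 1, so H_0 = Z.

(K is a triangulation of the circle S^1.)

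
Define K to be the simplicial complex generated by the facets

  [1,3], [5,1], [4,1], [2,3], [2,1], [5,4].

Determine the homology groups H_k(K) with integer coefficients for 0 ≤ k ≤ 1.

Order the vertices as 1 < 2 < 3 < 4 < 5. Listing each simplex with vertices in this order, K has dimension 1 with simplices:

  0-simplices (5): [1], [2], [3], [4], [5]
  1-simplices (6): [1,2], [1,3], [1,4], [1,5], [2,3], [4,5]

Hence C_0 ≅ Z^5, C_1 ≅ Z^6.

Boundary ∂_1: C_1 → C_0 is given by ∂[p,q] = [q] − [p]. For instance
  ∂[2,3] = [3] − [2].
The 5×6 boundary matrix has rank 4 and Smith normal form diag(1,1,1,1).

Now H_k = ker ∂_k / im ∂_{k+1}, so:

  H_0: rank C_0 − rank ∂_1 = 5 − 4 = 1, and the invariant factors of ∂_1 are all 1, so H_0 ≅ Z.
  H_1: rank ker ∂_1 − rank ∂_2 = (6 − 4) − 0 = 2, and there is no ∂_2, so H_1 ≅ Z^2.

As a check, the Euler characteristic is 5 − 6 = -1, which agrees with 1 − 2 = -1.

H_0 ≅ Z,  H_1 ≅ Z^2.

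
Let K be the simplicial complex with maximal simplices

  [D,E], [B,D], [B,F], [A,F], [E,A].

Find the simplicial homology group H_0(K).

Order the vertices as A < B < D < E < F. Listing each simplex with vertices in this order, K has dimension 1 with simplices:

  0-simplices (5): A, B, D, E, F
  1-simplices (5): AE, AF, BD, BF, DE

so the chain groups are C_0 ≅ Z^5, C_1 ≅ Z^5.

The boundary map ∂_1: C_1 → C_0 sends each edge [p,q] (with p < q) to q − p. For instance
  ∂BD = D − B.
This gives a 5×5 integer matrix of rank 4; reducing to Smith normal form yields diagonal entries (1,1,1,1).

From H_k ≅ ker(∂_k) / im(∂_{k+1}) we obtain:

  H_0: rank C_0 − rank ∂_1 = 5 − 4 = 1, and the invariant factors of ∂_1 are all 1, so H_0 = Z.

(K is a triangulation of the circle S^1.)

H_0 = Z.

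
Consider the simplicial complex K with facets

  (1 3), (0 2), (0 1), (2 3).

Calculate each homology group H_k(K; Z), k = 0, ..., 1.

H_0 = Z,  H_1 = Z.

Fix the vertex order 0 < 1 < 2 < 3 and write every simplex with vertices in increasing order. Then dim K = 1 and the simplices of K are:

  0-simplices (4): [0], [1], [2], [3]
  1-simplices (4): [0,1], [0,2], [1,3], [2,3]

giving chain groups C_0 ≅ Z^4, C_1 ≅ Z^4.

Boundary ∂_1: C_1 → C_0 sends each edge [p,q] (with p < q) to q − p.
As a 4×4 matrix over Z this has rank 3, with invariant factors (1,1,1).

Reading off H_k = ker ∂_k / im ∂_{k+1}:

  H_0: rank C_0 − rank ∂_1 = 4 − 3 = 1, and the invariant factors of ∂_1 are all 1, so H_0 = Z.
  H_1: rank ker ∂_1 − rank ∂_2 = (4 − 3) − 0 = 1, and there is no ∂_2, so H_1 = Z.

(K is a triangulation of the circle S^1.)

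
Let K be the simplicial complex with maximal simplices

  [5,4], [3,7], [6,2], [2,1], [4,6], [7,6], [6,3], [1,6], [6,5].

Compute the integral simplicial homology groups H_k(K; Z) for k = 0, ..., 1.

Order the vertices as 1 < 2 < 3 < 4 < 5 < 6 < 7. Listing each simplex with vertices in this order, K has dimension 1 with simplices:

  0-simplices (7): [1], [2], [3], [4], [5], [6], [7]
  1-simplices (9): [1,2], [1,6], [2,6], [3,6], [3,7], [4,5], [4,6], [5,6], [6,7]

Hence C_0 ≅ Z^7, C_1 ≅ Z^9.

Boundary ∂_1: C_1 → C_0 maps an edge to its endpoints' difference, ∂[p,q] = q − p.
As a 7×9 matrix over Z this has rank 6, with invariant factors (1,1,1,1,1,1).

Now H_k = ker ∂_k / im ∂_{k+1}, so:

  H_0: rank C_0 − rank ∂_1 = 7 − 6 = 1, and the invariant factors of ∂_1 are all 1, so H_0 = Z.
  H_1: rank ker ∂_1 − rank ∂_2 = (9 − 6) − 0 = 3, and there is no ∂_2, so H_1 = Z^3.

H_0 ≅ Z,  H_1 ≅ Z^3.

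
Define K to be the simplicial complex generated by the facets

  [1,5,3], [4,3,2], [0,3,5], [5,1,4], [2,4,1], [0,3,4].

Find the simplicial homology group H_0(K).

H_0 ≅ Z.

K has 6 vertices, 12 edges, 6 triangles.
rank ∂_0 = 0, rank ∂_1 = 5 ⇒ b_0 = 6 − 0 − 5 = 1; all invariant factors of ∂_1 are 1 so no torsion. So H_0 ≅ Z.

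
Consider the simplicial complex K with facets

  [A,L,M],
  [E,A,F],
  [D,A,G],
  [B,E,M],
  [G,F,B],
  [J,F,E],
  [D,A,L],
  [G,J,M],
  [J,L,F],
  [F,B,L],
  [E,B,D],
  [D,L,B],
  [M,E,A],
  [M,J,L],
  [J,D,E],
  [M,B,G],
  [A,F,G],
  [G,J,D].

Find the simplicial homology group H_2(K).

Fix the vertex order A < B < D < E < F < G < J < L < M and write every simplex with vertices in increasing order. Then dim K = 2 and the simplices of K are:

  0-simplices (9): A, B, D, E, F, G, J, L, M
  1-simplices (27): AD, AE, AF, AG, AL, AM, BD, BE, BF, BG, BL, BM, DE, DG, DJ, DL, EF, EJ, EM, FG, FJ, FL, GJ, GM, JL, JM, LM
  2-simplices (18): ADG, ADL, AEF, AEM, AFG, ALM, BDE, BDL, BEM, BFG, BFL, BGM, DEJ, DGJ, EFJ, FJL, GJM, JLM

Hence C_0 ≅ Z^9, C_1 ≅ Z^27, C_2 ≅ Z^18.

∂_1: C_1 → C_0 maps an edge to its endpoints' difference, ∂[p,q] = q − p. For instance
  ∂DJ = J − D.
The resulting 9×27 matrix has rank 8, and its Smith normal form has invariant factors (1,1,1,1,1,1,1,1).

Boundary ∂_2: C_2 → C_1 acts by ∂[p,q,r] = [q,r] − [p,r] + [p,q]. For instance
  ∂BDL = DL − BL + BD,
  ∂DEJ = EJ − DJ + DE.
As a 27×18 matrix over Z this has rank 17, with invariant factors (1,1,1,1,1,1,1,1,1,1,1,1,1,1,1,1,1).

From H_k ≅ ker(∂_k) / im(∂_{k+1}) we obtain:

  H_2: rank ker ∂_2 − rank ∂_3 = (18 − 17) − 0 = 1, and there is no ∂_3, so H_2 ≅ Z.

H_2 = Z.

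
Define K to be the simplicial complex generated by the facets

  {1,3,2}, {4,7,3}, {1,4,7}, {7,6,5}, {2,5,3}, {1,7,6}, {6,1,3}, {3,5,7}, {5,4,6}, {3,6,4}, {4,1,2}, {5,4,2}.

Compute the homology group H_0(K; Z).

H_0 = Z.

Take the total order 1 < 2 < 3 < 4 < 5 < 6 < 7 on the vertex set. Then K (dimension 2) consists of the simplices:

  0-simplices (7): [1], [2], [3], [4], [5], [6], [7]
  1-simplices (18): [1,2], [1,3], [1,4], [1,6], [1,7], [2,3], [2,4], [2,5], [3,4], [3,5], [3,6], [3,7], [4,5], [4,6], [4,7], [5,6], [5,7], [6,7]
  2-simplices (12): [1,2,3], [1,2,4], [1,3,6], [1,4,7], [1,6,7], [2,3,5], [2,4,5], [3,4,6], [3,4,7], [3,5,7], [4,5,6], [5,6,7]

so the chain groups are C_0 ≅ Z^7, C_1 ≅ Z^18, C_2 ≅ Z^12.

Boundary ∂_1: C_1 → C_0 maps an edge to its endpoints' difference, ∂[p,q] = q − p. For instance
  ∂[1,2] = [2] − [1].
The resulting 7×18 matrix has rank 6, and its Smith normal form has invariant factors (1,1,1,1,1,1).

∂_2: C_2 → C_1 maps a triangle to the signed sum of its edges. For instance
  ∂[2,3,5] = [3,5] − [2,5] + [2,3],
  ∂[3,4,7] = [4,7] − [3,7] + [3,4].
As a 18×12 matrix over Z this has rank 12, with invariant factors (1,1,1,1,1,1,1,1,1,1,1,2).

Computing H_k = (kernel of ∂_k) / (image of ∂_{k+1}):

  H_0: rank C_0 − rank ∂_1 = 7 − 6 = 1, and the invariant factors of ∂_1 are all 1, so H_0 = Z.

(K is a triangulation of the real projective plane RP^2.)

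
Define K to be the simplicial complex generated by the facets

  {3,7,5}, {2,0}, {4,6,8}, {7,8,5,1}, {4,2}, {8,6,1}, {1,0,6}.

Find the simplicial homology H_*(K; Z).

Order the vertices as 0 < 1 < 2 < 3 < 4 < 5 < 6 < 7 < 8. Listing each simplex with vertices in this order, K has dimension 3 with simplices:

  0-simplices (9): [0], [1], [2], [3], [4], [5], [6], [7], [8]
  1-simplices (16): [0,1], [0,2], [0,6], [1,5], [1,6], [1,7], [1,8], [2,4], [3,5], [3,7], [4,6], [4,8], [5,7], [5,8], [6,8], [7,8]
  2-simplices (8): [0,1,6], [1,5,7], [1,5,8], [1,6,8], [1,7,8], [3,5,7], [4,6,8], [5,7,8]
  3-simplices (1): [1,5,7,8]

so the chain groups are C_0 ≅ Z^9, C_1 ≅ Z^16, C_2 ≅ Z^8, C_3 ≅ Z^1.

Boundary ∂_1: C_1 → C_0 maps an edge to its endpoints' difference, ∂[p,q] = q − p. For instance
  ∂[6,8] = [8] − [6].
The resulting 9×16 matrix has rank 8, and its Smith normal form has invariant factors (1,1,1,1,1,1,1,1).

∂_2: C_2 → C_1 acts by ∂[p,q,r] = [q,r] − [p,r] + [p,q]. For instance
  ∂[1,5,7] = [5,7] − [1,7] + [1,5],
  ∂[0,1,6] = [1,6] − [0,6] + [0,1].
The 16×8 boundary matrix has rank 7 and Smith normal form diag(1,1,1,1,1,1,1).

The boundary map ∂_3: C_3 → C_2 sends each 3-simplex σ to the alternating sum Σ_i (−1)^i (σ with its i-th vertex removed). For instance
  ∂[1,5,7,8] = [5,7,8] − [1,7,8] + [1,5,8] − [1,5,7].
The 8×1 boundary matrix has rank 1 and Smith normal form diag(1).

Computing H_k = (kernel of ∂_k) / (image of ∂_{k+1}):

  H_0: rank C_0 − rank ∂_1 = 9 − 8 = 1, and the invariant factors of ∂_1 are all 1, so H_0 ≅ Z.
  H_1: rank ker ∂_1 − rank ∂_2 = (16 − 8) − 7 = 1, and the invariant factors of ∂_2 are all 1, so H_1 ≅ Z.
  H_2: rank ker ∂_2 − rank ∂_3 = (8 − 7) − 1 = 0, and the invariant factors of ∂_3 are all 1, so H_2 ≅ 0.
  H_3: rank ker ∂_3 − rank ∂_4 = (1 − 1) − 0 = 0, and there is no ∂_4, so H_3 ≅ 0.

H_0 = Z,  H_1 = Z,  H_2 = 0,  H_3 = 0.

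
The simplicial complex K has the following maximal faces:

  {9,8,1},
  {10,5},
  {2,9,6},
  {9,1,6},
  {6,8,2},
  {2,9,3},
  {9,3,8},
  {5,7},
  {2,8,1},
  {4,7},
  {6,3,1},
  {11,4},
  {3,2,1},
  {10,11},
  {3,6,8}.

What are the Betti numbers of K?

Fix the vertex order 1 < 2 < 3 < 4 < 5 < 6 < 7 < 8 < 9 < 10 < 11 and write every simplex with vertices in increasing order. Then dim K = 2 and the simplices of K are:

  0-simplices (11): [1], [2], [3], [4], [5], [6], [7], [8], [9], [10], [11]
  1-simplices (20): [1,2], [1,3], [1,6], [1,8], [1,9], [2,3], [2,6], [2,8], [2,9], [3,6], [3,8], [3,9], [4,7], [4,11], [5,7], [5,10], [6,8], [6,9], [8,9], [10,11]
  2-simplices (10): [1,2,3], [1,2,8], [1,3,6], [1,6,9], [1,8,9], [2,3,9], [2,6,8], [2,6,9], [3,6,8], [3,8,9]

giving chain groups C_0 ≅ Z^11, C_1 ≅ Z^20, C_2 ≅ Z^10.

∂_1: C_1 → C_0 maps an edge to its endpoints' difference, ∂[p,q] = q − p. For instance
  ∂[1,8] = [8] − [1].
This gives a 11×20 integer matrix of rank 9; reducing to Smith normal form yields diagonal entries (1,1,1,1,1,1,1,1,1).

The boundary map ∂_2: C_2 → C_1 maps a triangle to the signed sum of its edges. For instance
  ∂[1,8,9] = [8,9] − [1,9] + [1,8],
  ∂[2,3,9] = [3,9] − [2,9] + [2,3].
The 20×10 boundary matrix has rank 10 and Smith normal form diag(1,1,1,1,1,1,1,1,1,2).

Computing H_k = (kernel of ∂_k) / (image of ∂_{k+1}):

  H_0: rank C_0 − rank ∂_1 = 11 − 9 = 2, and the invariant factors of ∂_1 are all 1, so H_0 = Z^2.
  H_1: rank ker ∂_1 − rank ∂_2 = (20 − 9) − 10 = 1, and ∂_2 has invariant factor 2 > 1, so H_1 = Z ⊕ Z/2Z.
  H_2: rank ker ∂_2 − rank ∂_3 = (10 − 10) − 0 = 0, and there is no ∂_3, so H_2 = 0.

As a check, the Euler characteristic is 11 − 20 + 10 = 1, which agrees with 2 − 1 + 0 = 1.

Hence the Betti numbers are b_0 = 2, b_1 = 1, b_2 = 0.

b_0 = 2, b_1 = 1, b_2 = 0.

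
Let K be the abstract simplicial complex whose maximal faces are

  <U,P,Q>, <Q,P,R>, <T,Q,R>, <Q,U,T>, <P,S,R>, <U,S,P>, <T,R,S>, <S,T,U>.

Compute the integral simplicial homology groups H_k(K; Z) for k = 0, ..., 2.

We work with the vertex ordering P < Q < R < S < T < U. The simplices of K, each written with vertices in increasing order, are:

  0-simplices (6): P, Q, R, S, T, U
  1-simplices (12): PQ, PR, PS, PU, QR, QT, QU, RS, RT, ST, SU, TU
  2-simplices (8): PQR, PQU, PRS, PSU, QRT, QTU, RST, STU

giving chain groups C_0 ≅ Z^6, C_1 ≅ Z^12, C_2 ≅ Z^8.

Boundary ∂_1: C_1 → C_0 maps an edge to its endpoints' difference, ∂[p,q] = q − p. For instance
  ∂QR = R − Q.
The resulting 6×12 matrix has rank 5, and its Smith normal form has invariant factors (1,1,1,1,1).

Boundary ∂_2: C_2 → C_1 acts by ∂[p,q,r] = [q,r] − [p,r] + [p,q]. For instance
  ∂QRT = RT − QT + QR,
  ∂PSU = SU − PU + PS.
The resulting 12×8 matrix has rank 7, and its Smith normal form has invariant factors (1,1,1,1,1,1,1).

Computing H_k = (kernel of ∂_k) / (image of ∂_{k+1}):

  H_0: rank C_0 − rank ∂_1 = 6 − 5 = 1, and the invariant factors of ∂_1 are all 1, so H_0 ≅ Z.
  H_1: rank ker ∂_1 − rank ∂_2 = (12 − 5) − 7 = 0, and the invariant factors of ∂_2 are all 1, so H_1 ≅ 0.
  H_2: rank ker ∂_2 − rank ∂_3 = (8 − 7) − 0 = 1, and there is no ∂_3, so H_2 ≅ Z.

As a check, the Euler characteristic is 6 − 12 + 8 = 2, which agrees with 1 − 0 + 1 = 2.
(K is a triangulation of the 2-sphere S^2.)

H_0 ≅ Z,  H_1 = 0,  H_2 ≅ Z.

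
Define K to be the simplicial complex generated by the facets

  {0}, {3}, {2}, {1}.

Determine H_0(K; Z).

H_0 = Z^4.

Take the total order 0 < 1 < 2 < 3 on the vertex set. Then K (dimension 0) consists of the simplices:

  0-simplices (4): [0], [1], [2], [3]

giving chain groups C_0 ≅ Z^4.

Now H_k = ker ∂_k / im ∂_{k+1}, so:

  H_0: rank C_0 − rank ∂_1 = 4 − 0 = 4, and there is no ∂_1, so H_0 ≅ Z^4.

(K is a triangulation of a set of 4 points.)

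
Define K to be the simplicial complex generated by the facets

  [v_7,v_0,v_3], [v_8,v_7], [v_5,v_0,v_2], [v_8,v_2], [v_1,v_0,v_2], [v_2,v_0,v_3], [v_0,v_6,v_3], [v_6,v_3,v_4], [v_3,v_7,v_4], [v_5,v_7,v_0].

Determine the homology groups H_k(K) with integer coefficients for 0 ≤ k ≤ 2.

We work with the vertex ordering v_0 < v_1 < v_2 < v_3 < v_4 < v_5 < v_6 < v_7 < v_8. The simplices of K, each written with vertices in increasing order, are:

  0-simplices (9): [v_0], [v_1], [v_2], [v_3], [v_4], [v_5], [v_6], [v_7], [v_8]
  1-simplices (17): (17 of them)
  2-simplices (8): [v_0,v_1,v_2], [v_0,v_2,v_3], [v_0,v_2,v_5], [v_0,v_3,v_6], [v_0,v_3,v_7], [v_0,v_5,v_7], [v_3,v_4,v_6], [v_3,v_4,v_7]

Hence C_0 ≅ Z^9, C_1 ≅ Z^17, C_2 ≅ Z^8.

The boundary map ∂_1: C_1 → C_0 sends each edge [p,q] (with p < q) to q − p. For instance
  ∂[v_3,v_6] = [v_6] − [v_3].
This gives a 9×17 integer matrix of rank 8; reducing to Smith normal form yields diagonal entries (1,1,1,1,1,1,1,1).

The boundary map ∂_2: C_2 → C_1 sends each 2-simplex [p,q,r] to [q,r] − [p,r] + [p,q]. For instance
  ∂[v_0,v_5,v_7] = [v_5,v_7] − [v_0,v_7] + [v_0,v_5],
  ∂[v_3,v_4,v_7] = [v_4,v_7] − [v_3,v_7] + [v_3,v_4].
The 17×8 boundary matrix has rank 8 and Smith normal form diag(1,1,1,1,1,1,1,1).

Computing H_k = (kernel of ∂_k) / (image of ∂_{k+1}):

  H_0: rank C_0 − rank ∂_1 = 9 − 8 = 1, and the invariant factors of ∂_1 are all 1, so H_0 = Z.
  H_1: rank ker ∂_1 − rank ∂_2 = (17 − 8) − 8 = 1, and the invariant factors of ∂_2 are all 1, so H_1 = Z.
  H_2: rank ker ∂_2 − rank ∂_3 = (8 − 8) − 0 = 0, and there is no ∂_3, so H_2 = 0.

As a check, the Euler characteristic is 9 − 17 + 8 = 0, which agrees with 1 − 1 + 0 = 0.

H_0 = Z,  H_1 = Z,  H_2 = 0.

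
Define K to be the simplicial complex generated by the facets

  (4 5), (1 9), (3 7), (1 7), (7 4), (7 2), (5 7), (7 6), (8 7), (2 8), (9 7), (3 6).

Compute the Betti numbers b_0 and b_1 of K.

b_0 = 1, b_1 = 4.

We work with the vertex ordering 1 < 2 < 3 < 4 < 5 < 6 < 7 < 8 < 9. The simplices of K, each written with vertices in increasing order, are:

  0-simplices (9): [1], [2], [3], [4], [5], [6], [7], [8], [9]
  1-simplices (12): [1,7], [1,9], [2,7], [2,8], [3,6], [3,7], [4,5], [4,7], [5,7], [6,7], [7,8], [7,9]

so the chain groups are C_0 ≅ Z^9, C_1 ≅ Z^12.

∂_1: C_1 → C_0 sends each edge [p,q] (with p < q) to q − p. For instance
  ∂[2,8] = [8] − [2].
The 9×12 boundary matrix has rank 8 and Smith normal form diag(1,1,1,1,1,1,1,1).

From H_k ≅ ker(∂_k) / im(∂_{k+1}) we obtain:

  H_0: rank C_0 − rank ∂_1 = 9 − 8 = 1, and the invariant factors of ∂_1 are all 1, so H_0 ≅ Z.
  H_1: rank ker ∂_1 − rank ∂_2 = (12 − 8) − 0 = 4, and there is no ∂_2, so H_1 ≅ Z^4.

(K is a triangulation of a wedge of 4 circles.)

Hence the Betti numbers are b_0 = 1, b_1 = 4.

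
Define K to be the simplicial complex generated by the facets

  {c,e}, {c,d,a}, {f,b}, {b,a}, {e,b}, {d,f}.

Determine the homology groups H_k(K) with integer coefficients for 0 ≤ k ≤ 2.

H_0 = Z,  H_1 = Z^2,  H_2 = 0.

K has 6 vertices, 8 edges, 1 triangle.
rank ∂_0 = 0, rank ∂_1 = 5 ⇒ b_0 = 6 − 0 − 5 = 1; all invariant factors of ∂_1 are 1 so no torsion. So H_0 ≅ Z.
rank ∂_1 = 5, rank ∂_2 = 1 ⇒ b_1 = 8 − 5 − 1 = 2; all invariant factors of ∂_2 are 1 so no torsion. So H_1 ≅ Z^2.
rank ∂_2 = 1, rank ∂_3 = 0 ⇒ b_2 = 1 − 1 − 0 = 0. So H_2 ≅ 0.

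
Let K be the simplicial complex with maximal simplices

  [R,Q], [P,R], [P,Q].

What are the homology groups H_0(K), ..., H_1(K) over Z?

Order the vertices as P < Q < R. Listing each simplex with vertices in this order, K has dimension 1 with simplices:

  0-simplices (3): P, Q, R
  1-simplices (3): PQ, PR, QR

Hence C_0 ≅ Z^3, C_1 ≅ Z^3.

The boundary map ∂_1: C_1 → C_0 is given by ∂[p,q] = [q] − [p]. For instance
  ∂QR = R − Q.
The resulting 3×3 matrix has rank 2, and its Smith normal form has invariant factors (1,1).

Now H_k = ker ∂_k / im ∂_{k+1}, so:

  H_0: rank C_0 − rank ∂_1 = 3 − 2 = 1, and the invariant factors of ∂_1 are all 1, so H_0 ≅ Z.
  H_1: rank ker ∂_1 − rank ∂_2 = (3 − 2) − 0 = 1, and there is no ∂_2, so H_1 ≅ Z.

H_0 ≅ Z,  H_1 ≅ Z.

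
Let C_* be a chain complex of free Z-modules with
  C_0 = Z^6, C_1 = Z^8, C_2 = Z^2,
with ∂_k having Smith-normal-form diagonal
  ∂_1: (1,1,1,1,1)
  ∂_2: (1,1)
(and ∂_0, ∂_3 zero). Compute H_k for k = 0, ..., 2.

H_0: b_0 = 6 − 0 − 5 = 1; torsion from ∂_1 factors > 1: none. So H_0 ≅ Z.
H_1: b_1 = 8 − 5 − 2 = 1; torsion from ∂_2 factors > 1: none. So H_1 ≅ Z.
H_2: b_2 = 2 − 2 − 0 = 0; torsion from ∂_3 factors > 1: none. So H_2 ≅ 0.

H_0 ≅ Z,  H_1 ≅ Z,  H_2 = 0.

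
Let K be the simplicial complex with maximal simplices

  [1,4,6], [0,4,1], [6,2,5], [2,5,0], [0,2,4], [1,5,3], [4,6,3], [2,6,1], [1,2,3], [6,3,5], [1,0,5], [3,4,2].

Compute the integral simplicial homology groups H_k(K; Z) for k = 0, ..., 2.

K has 7 vertices, 18 edges, 12 triangles.
rank ∂_0 = 0, rank ∂_1 = 6 ⇒ b_0 = 7 − 0 − 6 = 1; all invariant factors of ∂_1 are 1 so no torsion. So H_0 ≅ Z.
rank ∂_1 = 6, rank ∂_2 = 12 ⇒ b_1 = 18 − 6 − 12 = 0; ∂_2 has invariant factor(s) [2] giving torsion. So H_1 ≅ Z_2.
rank ∂_2 = 12, rank ∂_3 = 0 ⇒ b_2 = 12 − 12 − 0 = 0. So H_2 ≅ 0.

H_0 = Z,  H_1 = Z_2,  H_2 = 0.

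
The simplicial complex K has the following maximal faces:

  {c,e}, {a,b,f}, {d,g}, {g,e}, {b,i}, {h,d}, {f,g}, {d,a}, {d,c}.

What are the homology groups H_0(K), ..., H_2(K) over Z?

Order the vertices as a < b < c < d < e < f < g < h < i. Listing each simplex with vertices in this order, K has dimension 2 with simplices:

  0-simplices (9): a, b, c, d, e, f, g, h, i
  1-simplices (11): ab, ad, af, bf, bi, cd, ce, dg, dh, eg, fg
  2-simplices (1): abf

so the chain groups are C_0 ≅ Z^9, C_1 ≅ Z^11, C_2 ≅ Z^1.

∂_1: C_1 → C_0 maps an edge to its endpoints' difference, ∂[p,q] = q − p. For instance
  ∂af = f − a.
This gives a 9×11 integer matrix of rank 8; reducing to Smith normal form yields diagonal entries (1,1,1,1,1,1,1,1).

Boundary ∂_2: C_2 → C_1 sends each 2-simplex [p,q,r] to [q,r] − [p,r] + [p,q]. For instance
  ∂abf = bf − af + ab.
The resulting 11×1 matrix has rank 1, and its Smith normal form has invariant factors (1).

From H_k ≅ ker(∂_k) / im(∂_{k+1}) we obtain:

  H_0: rank C_0 − rank ∂_1 = 9 − 8 = 1, and the invariant factors of ∂_1 are all 1, so H_0 ≅ Z.
  H_1: rank ker ∂_1 − rank ∂_2 = (11 − 8) − 1 = 2, and the invariant factors of ∂_2 are all 1, so H_1 ≅ Z^2.
  H_2: rank ker ∂_2 − rank ∂_3 = (1 − 1) − 0 = 0, and there is no ∂_3, so H_2 ≅ 0.

H_0 ≅ Z,  H_1 ≅ Z^2,  H_2 = 0.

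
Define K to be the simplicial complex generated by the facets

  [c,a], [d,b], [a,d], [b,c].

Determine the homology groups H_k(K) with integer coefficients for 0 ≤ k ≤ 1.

Order the vertices as a < b < c < d. Listing each simplex with vertices in this order, K has dimension 1 with simplices:

  0-simplices (4): a, b, c, d
  1-simplices (4): ac, ad, bc, bd

giving chain groups C_0 ≅ Z^4, C_1 ≅ Z^4.

The boundary map ∂_1: C_1 → C_0 maps an edge to its endpoints' difference, ∂[p,q] = q − p. For instance
  ∂ac = c − a.
This gives a 4×4 integer matrix of rank 3; reducing to Smith normal form yields diagonal entries (1,1,1).

From H_k ≅ ker(∂_k) / im(∂_{k+1}) we obtain:

  H_0: rank C_0 − rank ∂_1 = 4 − 3 = 1, and the invariant factors of ∂_1 are all 1, so H_0 ≅ Z.
  H_1: rank ker ∂_1 − rank ∂_2 = (4 − 3) − 0 = 1, and there is no ∂_2, so H_1 ≅ Z.

As a check, the Euler characteristic is 4 − 4 = 0, which agrees with 1 − 1 = 0.
(K is a triangulation of the circle S^1.)

H_0 = Z,  H_1 = Z.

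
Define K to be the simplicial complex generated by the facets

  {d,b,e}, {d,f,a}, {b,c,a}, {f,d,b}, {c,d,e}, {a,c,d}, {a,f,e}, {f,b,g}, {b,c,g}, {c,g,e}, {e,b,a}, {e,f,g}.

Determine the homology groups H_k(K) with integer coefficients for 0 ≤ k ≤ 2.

H_0 ≅ Z,  H_1 ≅ Z/2Z,  H_2 = 0.

Order the vertices as a < b < c < d < e < f < g. Listing each simplex with vertices in this order, K has dimension 2 with simplices:

  0-simplices (7): a, b, c, d, e, f, g
  1-simplices (18): ab, ac, ad, ae, af, bc, bd, be, bf, bg, cd, ce, cg, de, df, ef, eg, fg
  2-simplices (12): abc, abe, acd, adf, aef, bcg, bde, bdf, bfg, cde, ceg, efg

Hence C_0 ≅ Z^7, C_1 ≅ Z^18, C_2 ≅ Z^12.

The boundary map ∂_1: C_1 → C_0 maps an edge to its endpoints' difference, ∂[p,q] = q − p. For instance
  ∂fg = g − f.
This gives a 7×18 integer matrix of rank 6; reducing to Smith normal form yields diagonal entries (1,1,1,1,1,1).

∂_2: C_2 → C_1 sends each 2-simplex [p,q,r] to [q,r] − [p,r] + [p,q]. For instance
  ∂efg = fg − eg + ef,
  ∂acd = cd − ad + ac.
As a 18×12 matrix over Z this has rank 12, with invariant factors (1,1,1,1,1,1,1,1,1,1,1,2).

Reading off H_k = ker ∂_k / im ∂_{k+1}:

  H_0: rank C_0 − rank ∂_1 = 7 − 6 = 1, and the invariant factors of ∂_1 are all 1, so H_0 ≅ Z.
  H_1: rank ker ∂_1 − rank ∂_2 = (18 − 6) − 12 = 0, and ∂_2 has invariant factor 2 > 1, so H_1 ≅ Z/2Z.
  H_2: rank ker ∂_2 − rank ∂_3 = (12 − 12) − 0 = 0, and there is no ∂_3, so H_2 ≅ 0.

(K is a triangulation of the real projective plane RP^2.)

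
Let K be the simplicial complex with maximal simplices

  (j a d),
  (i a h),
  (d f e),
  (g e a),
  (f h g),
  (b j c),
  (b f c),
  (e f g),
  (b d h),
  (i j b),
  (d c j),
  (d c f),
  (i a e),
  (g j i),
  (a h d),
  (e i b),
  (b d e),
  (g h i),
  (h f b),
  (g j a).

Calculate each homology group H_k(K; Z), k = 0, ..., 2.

H_0 = Z,  H_1 = Z × Z/2,  H_2 = 0.

Take the total order a < b < c < d < e < f < g < h < i < j on the vertex set. Then K (dimension 2) consists of the simplices:

  0-simplices (10): a, b, c, d, e, f, g, h, i, j
  1-simplices (30): ad, ae, ag, ah, ai, aj, bc, bd, be, bf, bh, bi, bj, cd, cf, cj, de, df, dh, dj, ef, eg, ei, fg, fh, gh, gi, gj, hi, ij
  2-simplices (20): adh, adj, aeg, aei, agj, ahi, bcf, bcj, bde, bdh, bei, bfh, bij, cdf, cdj, def, efg, fgh, ghi, gij

Hence C_0 ≅ Z^10, C_1 ≅ Z^30, C_2 ≅ Z^20.

Boundary ∂_1: C_1 → C_0 is given by ∂[p,q] = [q] − [p]. For instance
  ∂cf = f − c.
This gives a 10×30 integer matrix of rank 9; reducing to Smith normal form yields diagonal entries (1,1,1,1,1,1,1,1,1).

Boundary ∂_2: C_2 → C_1 maps a triangle to the signed sum of its edges. For instance
  ∂adh = dh − ah + ad,
  ∂aeg = eg − ag + ae.
The resulting 30×20 matrix has rank 20, and its Smith normal form has invariant factors (1,1,1,1,1,1,1,1,1,1,1,1,1,1,1,1,1,1,1,2).

Reading off H_k = ker ∂_k / im ∂_{k+1}:

  H_0: rank C_0 − rank ∂_1 = 10 − 9 = 1, and the invariant factors of ∂_1 are all 1, so H_0 ≅ Z.
  H_1: rank ker ∂_1 − rank ∂_2 = (30 − 9) − 20 = 1, and ∂_2 has invariant factor 2 > 1, so H_1 ≅ Z × Z/2.
  H_2: rank ker ∂_2 − rank ∂_3 = (20 − 20) − 0 = 0, and there is no ∂_3, so H_2 ≅ 0.

As a check, the Euler characteristic is 10 − 30 + 20 = 0, which agrees with 1 − 1 + 0 = 0.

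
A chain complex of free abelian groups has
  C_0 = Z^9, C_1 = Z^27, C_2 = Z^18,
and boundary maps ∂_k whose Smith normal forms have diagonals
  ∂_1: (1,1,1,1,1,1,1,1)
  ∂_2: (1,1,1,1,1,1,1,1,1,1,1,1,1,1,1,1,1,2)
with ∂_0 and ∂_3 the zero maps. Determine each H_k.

H_0: b_0 = 9 − 0 − 8 = 1; torsion from ∂_1 factors > 1: none. So H_0 ≅ Z.
H_1: b_1 = 27 − 8 − 18 = 1; torsion from ∂_2 factors > 1: [2]. So H_1 ≅ Z ⊕ Z/2.
H_2: b_2 = 18 − 18 − 0 = 0; torsion from ∂_3 factors > 1: none. So H_2 ≅ 0.

H_0 ≅ Z,  H_1 ≅ Z ⊕ Z/2,  H_2 = 0.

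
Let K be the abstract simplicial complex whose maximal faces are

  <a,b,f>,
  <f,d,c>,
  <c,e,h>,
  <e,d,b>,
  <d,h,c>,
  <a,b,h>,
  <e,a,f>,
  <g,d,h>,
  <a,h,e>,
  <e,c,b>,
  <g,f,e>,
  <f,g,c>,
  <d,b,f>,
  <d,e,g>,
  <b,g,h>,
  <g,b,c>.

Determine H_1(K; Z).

H_1 = Z^2.

We work with the vertex ordering a < b < c < d < e < f < g < h. The simplices of K, each written with vertices in increasing order, are:

  0-simplices (8): a, b, c, d, e, f, g, h
  1-simplices (24): ab, ae, af, ah, bc, bd, be, bf, bg, bh, cd, ce, cf, cg, ch, de, df, dg, dh, ef, eg, eh, fg, gh
  2-simplices (16): abf, abh, aef, aeh, bce, bcg, bde, bdf, bgh, cdf, cdh, ceh, cfg, deg, dgh, efg

giving chain groups C_0 ≅ Z^8, C_1 ≅ Z^24, C_2 ≅ Z^16.

Boundary ∂_1: C_1 → C_0 is given by ∂[p,q] = [q] − [p].
As a 8×24 matrix over Z this has rank 7, with invariant factors (1,1,1,1,1,1,1).

∂_2: C_2 → C_1 maps a triangle to the signed sum of its edges. For instance
  ∂abf = bf − af + ab,
  ∂ceh = eh − ch + ce.
The resulting 24×16 matrix has rank 15, and its Smith normal form has invariant factors (1,1,1,1,1,1,1,1,1,1,1,1,1,1,1).

Reading off H_k = ker ∂_k / im ∂_{k+1}:

  H_1: rank ker ∂_1 − rank ∂_2 = (24 − 7) − 15 = 2, and the invariant factors of ∂_2 are all 1, so H_1 = Z^2.

(K is a triangulation of the torus T^2.)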